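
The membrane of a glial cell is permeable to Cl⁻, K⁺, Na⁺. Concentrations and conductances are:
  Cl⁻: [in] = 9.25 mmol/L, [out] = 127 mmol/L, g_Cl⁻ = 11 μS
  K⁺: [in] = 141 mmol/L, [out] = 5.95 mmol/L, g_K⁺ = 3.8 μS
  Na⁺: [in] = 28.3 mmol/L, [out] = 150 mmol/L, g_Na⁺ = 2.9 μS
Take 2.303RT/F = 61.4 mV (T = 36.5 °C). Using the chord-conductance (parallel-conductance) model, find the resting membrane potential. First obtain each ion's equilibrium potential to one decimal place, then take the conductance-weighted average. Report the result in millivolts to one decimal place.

E_Cl⁻ = (61.4/-1)·log₁₀(127/9.25) = -69.9 mV
E_K⁺ = (61.4/1)·log₁₀(5.95/141) = -84.4 mV
E_Na⁺ = (61.4/1)·log₁₀(150/28.3) = 44.5 mV
Vm = (Σ gᵢEᵢ)/(Σ gᵢ) = (11·-69.9 + 3.8·-84.4 + 2.9·44.5) / (11 + 3.8 + 2.9)
= -960.57 / 17.7 = -54.27 mV

-54.3 mV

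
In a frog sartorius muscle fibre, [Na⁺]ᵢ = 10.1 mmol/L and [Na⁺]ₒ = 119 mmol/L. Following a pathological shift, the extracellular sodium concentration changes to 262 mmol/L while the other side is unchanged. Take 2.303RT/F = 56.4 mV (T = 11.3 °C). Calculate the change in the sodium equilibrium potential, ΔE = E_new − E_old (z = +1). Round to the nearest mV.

19 mV

E_old = (56.4/1)·log₁₀(119/10.1) = 60.42 mV
E_new = (56.4/1)·log₁₀(262/10.1) = 79.75 mV
ΔE = 79.75 − (60.42) = 19.33 mV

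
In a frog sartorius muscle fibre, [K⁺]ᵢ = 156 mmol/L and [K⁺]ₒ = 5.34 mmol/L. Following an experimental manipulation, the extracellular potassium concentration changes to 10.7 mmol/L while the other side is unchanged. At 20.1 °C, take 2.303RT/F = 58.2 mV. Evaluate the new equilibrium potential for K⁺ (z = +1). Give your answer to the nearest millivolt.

-68 mV

After the shift: [K⁺]_out = 10.7, [K⁺]_in = 156 mmol/L.
E_new = (58.2/1)·log₁₀(10.7/156) = 58.20 · (-1.1637) = -67.73 mV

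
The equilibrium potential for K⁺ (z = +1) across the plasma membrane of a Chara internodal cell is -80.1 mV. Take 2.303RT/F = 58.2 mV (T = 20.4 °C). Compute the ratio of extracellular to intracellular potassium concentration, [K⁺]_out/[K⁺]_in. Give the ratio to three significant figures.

log₁₀([out]/[in]) = E·z/(58.2) = -80.1 × 1 / 58.2 = -1.3763
[out]/[in] = 10^(-1.3763) = 0.04204

0.0420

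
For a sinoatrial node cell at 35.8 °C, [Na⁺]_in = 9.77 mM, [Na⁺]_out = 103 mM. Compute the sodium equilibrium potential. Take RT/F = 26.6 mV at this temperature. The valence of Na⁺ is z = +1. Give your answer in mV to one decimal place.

62.7 mV

E = (26.6/z) · ln([Na⁺]_out/[Na⁺]_in) with z = +1.
= (26.6/1) · ln(103/9.77) = 26.60 · ln(10.54)
= 26.60 · (2.3554) = 62.65 mV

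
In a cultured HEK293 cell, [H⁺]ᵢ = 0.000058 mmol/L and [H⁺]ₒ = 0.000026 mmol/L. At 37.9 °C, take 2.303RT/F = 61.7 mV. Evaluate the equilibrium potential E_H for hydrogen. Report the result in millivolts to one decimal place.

E = (61.7/z) · log₁₀([H⁺]_out/[H⁺]_in) with z = +1.
= (61.7/1) · log₁₀(0.000026/0.000058) = 61.70 · log₁₀(0.4483)
= 61.70 · (-0.3485) = -21.50 mV

-21.5 mV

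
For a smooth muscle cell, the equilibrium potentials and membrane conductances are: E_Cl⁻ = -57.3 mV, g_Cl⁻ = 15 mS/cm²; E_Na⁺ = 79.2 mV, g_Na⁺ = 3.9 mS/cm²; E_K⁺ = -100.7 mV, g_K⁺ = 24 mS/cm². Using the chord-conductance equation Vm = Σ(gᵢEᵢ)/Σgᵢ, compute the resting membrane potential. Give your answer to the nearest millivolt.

-69 mV

Σ gᵢEᵢ = 15·(-57.3) + 3.9·(79.2) + 24·(-100.7) = -2967.42
Σ gᵢ = 15 + 3.9 + 24 = 42.9
Vm = -2967.42 / 42.9 = -69.17 mV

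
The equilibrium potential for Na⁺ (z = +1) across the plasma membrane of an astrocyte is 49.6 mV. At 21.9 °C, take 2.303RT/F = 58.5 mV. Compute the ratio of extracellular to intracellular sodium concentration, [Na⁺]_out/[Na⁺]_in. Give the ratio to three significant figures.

log₁₀([out]/[in]) = E·z/(58.5) = 49.6 × 1 / 58.5 = 0.8479
[out]/[in] = 10^(0.8479) = 7.045

7.04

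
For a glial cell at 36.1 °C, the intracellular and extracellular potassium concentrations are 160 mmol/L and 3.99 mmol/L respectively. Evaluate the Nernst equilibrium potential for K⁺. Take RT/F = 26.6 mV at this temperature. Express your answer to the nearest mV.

-98 mV

E = (26.6/z) · ln([K⁺]_out/[K⁺]_in) with z = +1.
= (26.6/1) · ln(3.99/160) = 26.60 · ln(0.02494)
= 26.60 · (-3.6914) = -98.19 mV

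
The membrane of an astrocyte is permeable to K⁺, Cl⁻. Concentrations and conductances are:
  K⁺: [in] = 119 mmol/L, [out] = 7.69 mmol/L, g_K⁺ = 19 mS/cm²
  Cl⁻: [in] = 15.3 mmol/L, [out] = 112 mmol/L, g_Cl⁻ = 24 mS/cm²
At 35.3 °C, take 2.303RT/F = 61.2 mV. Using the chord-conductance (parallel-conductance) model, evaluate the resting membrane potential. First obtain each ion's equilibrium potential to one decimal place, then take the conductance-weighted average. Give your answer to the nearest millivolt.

-62 mV

E_K⁺ = (61.2/1)·log₁₀(7.69/119) = -72.8 mV
E_Cl⁻ = (61.2/-1)·log₁₀(112/15.3) = -52.9 mV
Vm = (Σ gᵢEᵢ)/(Σ gᵢ) = (19·-72.8 + 24·-52.9) / (19 + 24)
= -2652.80 / 43 = -61.69 mV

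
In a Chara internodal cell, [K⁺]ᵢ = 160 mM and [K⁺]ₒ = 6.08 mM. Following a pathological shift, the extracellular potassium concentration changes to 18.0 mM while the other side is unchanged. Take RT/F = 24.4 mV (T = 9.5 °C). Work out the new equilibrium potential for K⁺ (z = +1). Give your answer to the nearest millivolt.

After the shift: [K⁺]_out = 18.0, [K⁺]_in = 160 mM.
E_new = (24.4/1)·ln(18.0/160) = 24.40 · (-2.1848) = -53.31 mV

-53 mV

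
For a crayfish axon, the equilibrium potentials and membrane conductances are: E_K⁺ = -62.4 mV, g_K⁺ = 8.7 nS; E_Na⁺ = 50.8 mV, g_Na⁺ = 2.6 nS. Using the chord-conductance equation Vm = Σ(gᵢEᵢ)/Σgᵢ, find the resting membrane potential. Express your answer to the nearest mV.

-36 mV

Σ gᵢEᵢ = 8.7·(-62.4) + 2.6·(50.8) = -410.80
Σ gᵢ = 8.7 + 2.6 = 11.3
Vm = -410.80 / 11.3 = -36.35 mV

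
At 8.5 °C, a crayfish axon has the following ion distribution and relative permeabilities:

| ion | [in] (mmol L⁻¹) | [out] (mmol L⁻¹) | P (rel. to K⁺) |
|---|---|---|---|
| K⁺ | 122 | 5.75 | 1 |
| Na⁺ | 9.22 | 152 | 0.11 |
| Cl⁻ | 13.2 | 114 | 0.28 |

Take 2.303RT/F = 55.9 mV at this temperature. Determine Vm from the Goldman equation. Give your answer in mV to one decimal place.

-43.2 mV

Vm = 55.9 · log₁₀[(Σ P·[cation]ₒ + Σ P·[anion]ᵢ) / (Σ P·[cation]ᵢ + Σ P·[anion]ₒ)]
Numerator = 1×5.75 + 0.11×152 + 0.28×13.2 = 26.17
Denominator = 1×122 + 0.11×9.22 + 0.28×114 = 154.9
Vm = 55.9 · log₁₀(0.16888) = 55.9 × (-0.7724) = -43.18 mV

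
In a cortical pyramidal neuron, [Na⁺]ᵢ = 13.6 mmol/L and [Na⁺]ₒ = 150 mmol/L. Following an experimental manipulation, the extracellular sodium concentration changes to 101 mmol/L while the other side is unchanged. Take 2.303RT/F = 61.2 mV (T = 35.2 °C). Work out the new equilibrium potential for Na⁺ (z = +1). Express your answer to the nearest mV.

After the shift: [Na⁺]_out = 101, [Na⁺]_in = 13.6 mmol/L.
E_new = (61.2/1)·log₁₀(101/13.6) = 61.20 · (0.8708) = 53.29 mV

53 mV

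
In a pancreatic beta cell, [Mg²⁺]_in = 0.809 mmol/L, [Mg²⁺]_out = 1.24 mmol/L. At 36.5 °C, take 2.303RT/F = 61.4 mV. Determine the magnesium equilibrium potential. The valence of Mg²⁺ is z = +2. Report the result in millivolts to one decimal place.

E = (61.4/z) · log₁₀([Mg²⁺]_out/[Mg²⁺]_in) with z = +2.
= (61.4/2) · log₁₀(1.24/0.809) = 30.70 · log₁₀(1.533)
= 30.70 · (0.1855) = 5.69 mV

5.7 mV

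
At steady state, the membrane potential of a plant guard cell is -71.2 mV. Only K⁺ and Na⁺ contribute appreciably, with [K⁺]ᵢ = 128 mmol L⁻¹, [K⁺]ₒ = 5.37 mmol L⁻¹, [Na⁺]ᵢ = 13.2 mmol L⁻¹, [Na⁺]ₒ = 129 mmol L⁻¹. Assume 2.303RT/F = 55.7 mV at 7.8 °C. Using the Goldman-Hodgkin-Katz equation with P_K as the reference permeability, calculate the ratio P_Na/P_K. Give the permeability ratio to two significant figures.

Let α = P_Na/P_K. GHK: Vm = 55.7·log₁₀[(Kₒ + α·Naₒ)/(Kᵢ + α·Naᵢ)].
10^(Vm/55.7) = 10^(-71.2/55.7) = 0.052689
So 0.052689·(Kᵢ + α·Naᵢ) = Kₒ + α·Naₒ → α = (0.052689·128.0 − 5.37) / (129.0 − 0.052689·13.2)
α = (6.744 − 5.37) / (129.0 − 0.6955) = 1.374/128.3 = 0.01071

0.011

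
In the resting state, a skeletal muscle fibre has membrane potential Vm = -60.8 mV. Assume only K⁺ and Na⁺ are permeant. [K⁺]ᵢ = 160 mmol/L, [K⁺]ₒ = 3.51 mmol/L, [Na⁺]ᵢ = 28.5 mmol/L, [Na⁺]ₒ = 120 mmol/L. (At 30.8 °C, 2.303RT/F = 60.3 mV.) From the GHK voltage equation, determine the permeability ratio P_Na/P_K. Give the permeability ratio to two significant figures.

0.10

Let α = P_Na/P_K. GHK: Vm = 60.3·log₁₀[(Kₒ + α·Naₒ)/(Kᵢ + α·Naᵢ)].
10^(Vm/60.3) = 10^(-60.8/60.3) = 0.098109
So 0.098109·(Kᵢ + α·Naᵢ) = Kₒ + α·Naₒ → α = (0.098109·160.0 − 3.51) / (120.0 − 0.098109·28.5)
α = (15.7 − 3.51) / (120.0 − 2.796) = 12.19/117.2 = 0.104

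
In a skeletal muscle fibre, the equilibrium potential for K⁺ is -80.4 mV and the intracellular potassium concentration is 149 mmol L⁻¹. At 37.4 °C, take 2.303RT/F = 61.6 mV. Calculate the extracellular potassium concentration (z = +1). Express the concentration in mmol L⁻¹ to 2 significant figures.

Nernst: E = (61.6/1) · log₁₀([out]/[in]), so log₁₀([out]/[in]) = -80.4 × 1 / 61.6 = -1.3052.
[out]/[in] = 10^(-1.3052) = 0.04952.
[out] = 0.04952 × 149 = 7.379 mmol L⁻¹.

7.4 mmol L⁻¹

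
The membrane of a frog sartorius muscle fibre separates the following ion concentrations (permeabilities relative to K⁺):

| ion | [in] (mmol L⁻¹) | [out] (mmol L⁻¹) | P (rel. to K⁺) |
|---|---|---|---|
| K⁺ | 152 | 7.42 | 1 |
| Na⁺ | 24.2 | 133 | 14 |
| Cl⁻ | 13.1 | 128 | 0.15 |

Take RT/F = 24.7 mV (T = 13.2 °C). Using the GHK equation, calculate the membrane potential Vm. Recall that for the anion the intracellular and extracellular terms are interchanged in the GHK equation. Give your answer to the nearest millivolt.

32 mV

Vm = 24.7 · ln[(Σ P·[cation]ₒ + Σ P·[anion]ᵢ) / (Σ P·[cation]ᵢ + Σ P·[anion]ₒ)]
Numerator = 1×7.42 + 14×133 + 0.15×13.1 = 1871
Denominator = 1×152 + 14×24.2 + 0.15×128 = 510
Vm = 24.7 · ln(3.6694) = 24.7 × (1.3000) = 32.11 mV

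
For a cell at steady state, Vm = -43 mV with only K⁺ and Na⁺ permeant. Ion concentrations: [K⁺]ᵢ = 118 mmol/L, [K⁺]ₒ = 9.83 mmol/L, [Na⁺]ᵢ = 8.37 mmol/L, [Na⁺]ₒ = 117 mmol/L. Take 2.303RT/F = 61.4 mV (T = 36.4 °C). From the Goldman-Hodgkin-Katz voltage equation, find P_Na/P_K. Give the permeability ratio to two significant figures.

0.12

Let α = P_Na/P_K. GHK: Vm = 61.4·log₁₀[(Kₒ + α·Naₒ)/(Kᵢ + α·Naᵢ)].
10^(Vm/61.4) = 10^(-43.0/61.4) = 0.19938
So 0.19938·(Kᵢ + α·Naᵢ) = Kₒ + α·Naₒ → α = (0.19938·118.0 − 9.83) / (117.0 − 0.19938·8.37)
α = (23.53 − 9.83) / (117.0 − 1.669) = 13.7/115.3 = 0.1188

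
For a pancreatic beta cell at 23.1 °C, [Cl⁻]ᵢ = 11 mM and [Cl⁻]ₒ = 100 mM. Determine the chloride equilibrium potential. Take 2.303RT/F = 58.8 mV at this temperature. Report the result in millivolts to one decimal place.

-56.4 mV

E = (58.8/z) · log₁₀([Cl⁻]_out/[Cl⁻]_in) with z = -1.
For an anion, dividing by z = -1 reverses the sign.
= (58.8/-1) · log₁₀(100/11) = -58.80 · log₁₀(9.091)
= -58.80 · (0.9586) = -56.37 mV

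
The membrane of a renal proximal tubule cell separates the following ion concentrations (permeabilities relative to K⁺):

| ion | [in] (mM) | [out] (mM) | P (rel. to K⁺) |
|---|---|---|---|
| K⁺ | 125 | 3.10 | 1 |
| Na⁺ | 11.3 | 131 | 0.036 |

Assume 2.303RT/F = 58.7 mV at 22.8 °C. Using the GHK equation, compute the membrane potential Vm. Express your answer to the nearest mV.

-71 mV

Vm = 58.7 · log₁₀[(Σ P·[cation]ₒ + Σ P·[anion]ᵢ) / (Σ P·[cation]ᵢ + Σ P·[anion]ₒ)]
Numerator = 1×3.10 + 0.036×131 = 7.816
Denominator = 1×125 + 0.036×11.3 = 125.4
Vm = 58.7 · log₁₀(0.062325) = 58.7 × (-1.2053) = -70.75 mV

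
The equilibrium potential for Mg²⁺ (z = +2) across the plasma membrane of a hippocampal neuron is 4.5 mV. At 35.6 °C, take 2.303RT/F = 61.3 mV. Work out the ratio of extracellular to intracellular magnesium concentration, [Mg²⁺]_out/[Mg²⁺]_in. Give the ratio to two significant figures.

log₁₀([out]/[in]) = E·z/(61.3) = 4.5 × 2 / 61.3 = 0.1468
[out]/[in] = 10^(0.1468) = 1.402

1.4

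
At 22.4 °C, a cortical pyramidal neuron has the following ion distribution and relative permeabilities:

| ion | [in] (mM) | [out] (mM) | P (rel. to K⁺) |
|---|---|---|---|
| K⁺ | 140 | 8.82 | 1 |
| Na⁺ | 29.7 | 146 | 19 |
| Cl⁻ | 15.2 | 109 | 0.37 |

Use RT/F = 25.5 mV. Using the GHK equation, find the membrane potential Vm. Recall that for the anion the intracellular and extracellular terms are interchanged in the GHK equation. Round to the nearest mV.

34 mV

Vm = 25.5 · ln[(Σ P·[cation]ₒ + Σ P·[anion]ᵢ) / (Σ P·[cation]ᵢ + Σ P·[anion]ₒ)]
Numerator = 1×8.82 + 19×146 + 0.37×15.2 = 2788
Denominator = 1×140 + 19×29.7 + 0.37×109 = 744.6
Vm = 25.5 · ln(3.7447) = 25.5 × (1.3204) = 33.67 mV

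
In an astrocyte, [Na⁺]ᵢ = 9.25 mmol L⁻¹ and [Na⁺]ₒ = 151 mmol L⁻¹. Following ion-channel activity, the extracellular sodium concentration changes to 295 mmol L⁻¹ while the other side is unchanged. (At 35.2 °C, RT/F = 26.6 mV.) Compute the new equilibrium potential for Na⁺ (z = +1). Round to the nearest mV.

After the shift: [Na⁺]_out = 295, [Na⁺]_in = 9.25 mmol L⁻¹.
E_new = (26.6/1)·ln(295/9.25) = 26.60 · (3.4624) = 92.10 mV

92 mV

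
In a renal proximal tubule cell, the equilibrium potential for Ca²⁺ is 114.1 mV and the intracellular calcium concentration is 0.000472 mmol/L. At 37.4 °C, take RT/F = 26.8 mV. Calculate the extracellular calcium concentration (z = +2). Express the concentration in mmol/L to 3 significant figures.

Nernst: E = (26.8/2) · ln([out]/[in]), so ln([out]/[in]) = 114.1 × 2 / 26.8 = 8.5149.
[out]/[in] = e^(8.5149) = 4989.
[out] = 4989 × 0.000472 = 2.355 mmol/L.

2.35 mmol/L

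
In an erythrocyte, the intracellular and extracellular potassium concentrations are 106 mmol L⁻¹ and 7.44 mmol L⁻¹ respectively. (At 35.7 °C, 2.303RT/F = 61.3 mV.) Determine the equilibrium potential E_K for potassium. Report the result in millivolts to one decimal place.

-70.7 mV

E = (61.3/z) · log₁₀([K⁺]_out/[K⁺]_in) with z = +1.
= (61.3/1) · log₁₀(7.44/106) = 61.30 · log₁₀(0.07019)
= 61.30 · (-1.1537) = -70.72 mV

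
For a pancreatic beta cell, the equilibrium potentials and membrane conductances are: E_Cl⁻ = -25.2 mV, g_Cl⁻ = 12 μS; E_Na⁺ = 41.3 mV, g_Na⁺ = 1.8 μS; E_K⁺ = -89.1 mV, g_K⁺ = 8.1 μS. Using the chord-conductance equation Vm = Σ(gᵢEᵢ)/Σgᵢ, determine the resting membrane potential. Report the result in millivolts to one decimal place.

Σ gᵢEᵢ = 12·(-25.2) + 1.8·(41.3) + 8.1·(-89.1) = -949.77
Σ gᵢ = 12 + 1.8 + 8.1 = 21.9
Vm = -949.77 / 21.9 = -43.37 mV

-43.4 mV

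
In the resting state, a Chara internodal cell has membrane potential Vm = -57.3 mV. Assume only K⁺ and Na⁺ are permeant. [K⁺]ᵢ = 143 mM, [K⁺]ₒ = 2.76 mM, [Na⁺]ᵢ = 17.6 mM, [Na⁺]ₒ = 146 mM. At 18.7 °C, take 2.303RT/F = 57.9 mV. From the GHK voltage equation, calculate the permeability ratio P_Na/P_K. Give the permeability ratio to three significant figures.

Let α = P_Na/P_K. GHK: Vm = 57.9·log₁₀[(Kₒ + α·Naₒ)/(Kᵢ + α·Naᵢ)].
10^(Vm/57.9) = 10^(-57.3/57.9) = 0.10241
So 0.10241·(Kᵢ + α·Naᵢ) = Kₒ + α·Naₒ → α = (0.10241·143.0 − 2.76) / (146.0 − 0.10241·17.6)
α = (14.65 − 2.76) / (146.0 − 1.803) = 11.89/144.2 = 0.08242

0.0824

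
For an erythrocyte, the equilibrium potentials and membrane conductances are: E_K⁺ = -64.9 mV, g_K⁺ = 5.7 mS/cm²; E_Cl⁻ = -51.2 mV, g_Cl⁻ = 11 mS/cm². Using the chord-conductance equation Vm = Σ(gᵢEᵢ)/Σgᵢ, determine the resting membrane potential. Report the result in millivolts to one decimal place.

Σ gᵢEᵢ = 5.7·(-64.9) + 11·(-51.2) = -933.13
Σ gᵢ = 5.7 + 11 = 16.7
Vm = -933.13 / 16.7 = -55.88 mV

-55.9 mV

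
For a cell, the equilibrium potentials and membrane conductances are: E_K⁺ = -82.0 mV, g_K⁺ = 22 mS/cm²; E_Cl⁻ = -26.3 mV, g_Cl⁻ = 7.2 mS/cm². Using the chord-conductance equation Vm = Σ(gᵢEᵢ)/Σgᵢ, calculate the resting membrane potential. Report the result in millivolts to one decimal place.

Σ gᵢEᵢ = 22·(-82.0) + 7.2·(-26.3) = -1993.36
Σ gᵢ = 22 + 7.2 = 29.2
Vm = -1993.36 / 29.2 = -68.27 mV

-68.3 mV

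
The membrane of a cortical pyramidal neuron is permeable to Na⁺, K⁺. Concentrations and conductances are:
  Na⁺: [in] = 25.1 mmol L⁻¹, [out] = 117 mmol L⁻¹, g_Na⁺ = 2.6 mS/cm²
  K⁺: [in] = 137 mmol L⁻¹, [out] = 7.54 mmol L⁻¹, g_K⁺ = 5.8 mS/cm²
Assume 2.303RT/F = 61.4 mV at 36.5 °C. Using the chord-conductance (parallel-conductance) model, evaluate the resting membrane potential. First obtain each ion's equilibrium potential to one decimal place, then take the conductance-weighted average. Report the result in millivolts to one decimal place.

-40.7 mV

E_Na⁺ = (61.4/1)·log₁₀(117/25.1) = 41.0 mV
E_K⁺ = (61.4/1)·log₁₀(7.54/137) = -77.3 mV
Vm = (Σ gᵢEᵢ)/(Σ gᵢ) = (2.6·41.0 + 5.8·-77.3) / (2.6 + 5.8)
= -341.74 / 8.4 = -40.68 mV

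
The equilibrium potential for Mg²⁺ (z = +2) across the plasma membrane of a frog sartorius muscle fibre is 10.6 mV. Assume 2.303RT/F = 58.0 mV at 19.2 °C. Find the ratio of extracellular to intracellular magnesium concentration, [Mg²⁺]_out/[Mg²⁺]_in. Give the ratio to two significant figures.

log₁₀([out]/[in]) = E·z/(58.0) = 10.6 × 2 / 58.0 = 0.3655
[out]/[in] = 10^(0.3655) = 2.32

2.3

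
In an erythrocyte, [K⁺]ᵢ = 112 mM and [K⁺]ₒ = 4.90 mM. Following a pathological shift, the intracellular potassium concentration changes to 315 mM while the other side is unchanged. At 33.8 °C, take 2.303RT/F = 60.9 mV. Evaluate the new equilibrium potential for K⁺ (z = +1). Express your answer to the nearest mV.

-110 mV

After the shift: [K⁺]_out = 4.90, [K⁺]_in = 315 mM.
E_new = (60.9/1)·log₁₀(4.90/315) = 60.90 · (-1.8081) = -110.11 mV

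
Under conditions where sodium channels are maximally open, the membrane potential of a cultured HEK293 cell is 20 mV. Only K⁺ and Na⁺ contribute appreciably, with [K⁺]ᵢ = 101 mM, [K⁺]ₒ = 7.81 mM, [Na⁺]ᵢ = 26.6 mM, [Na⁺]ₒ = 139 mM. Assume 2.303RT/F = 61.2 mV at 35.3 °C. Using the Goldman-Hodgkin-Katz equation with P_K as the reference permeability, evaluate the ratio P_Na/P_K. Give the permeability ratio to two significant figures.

Let α = P_Na/P_K. GHK: Vm = 61.2·log₁₀[(Kₒ + α·Naₒ)/(Kᵢ + α·Naᵢ)].
10^(Vm/61.2) = 10^(20.0/61.2) = 2.1223
So 2.1223·(Kᵢ + α·Naᵢ) = Kₒ + α·Naₒ → α = (2.1223·101.0 − 7.81) / (139.0 − 2.1223·26.6)
α = (214.3 − 7.81) / (139.0 − 56.45) = 206.5/82.55 = 2.502

2.5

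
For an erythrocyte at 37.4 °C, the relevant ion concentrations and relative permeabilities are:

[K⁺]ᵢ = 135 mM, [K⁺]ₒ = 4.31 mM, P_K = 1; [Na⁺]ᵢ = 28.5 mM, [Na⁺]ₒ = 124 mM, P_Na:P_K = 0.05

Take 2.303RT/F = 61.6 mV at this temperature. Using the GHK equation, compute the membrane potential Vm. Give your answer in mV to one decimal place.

-68.6 mV

Vm = 61.6 · log₁₀[(Σ P·[cation]ₒ + Σ P·[anion]ᵢ) / (Σ P·[cation]ᵢ + Σ P·[anion]ₒ)]
Numerator = 1×4.31 + 0.05×124 = 10.51
Denominator = 1×135 + 0.05×28.5 = 136.4
Vm = 61.6 · log₁₀(0.077039) = 61.6 × (-1.1133) = -68.58 mV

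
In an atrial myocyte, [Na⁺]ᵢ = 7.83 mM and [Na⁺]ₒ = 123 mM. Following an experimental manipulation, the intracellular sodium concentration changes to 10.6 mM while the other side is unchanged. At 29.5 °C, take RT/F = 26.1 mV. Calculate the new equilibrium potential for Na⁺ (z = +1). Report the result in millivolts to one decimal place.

64.0 mV

After the shift: [Na⁺]_out = 123, [Na⁺]_in = 10.6 mM.
E_new = (26.1/1)·ln(123/10.6) = 26.10 · (2.4513) = 63.98 mV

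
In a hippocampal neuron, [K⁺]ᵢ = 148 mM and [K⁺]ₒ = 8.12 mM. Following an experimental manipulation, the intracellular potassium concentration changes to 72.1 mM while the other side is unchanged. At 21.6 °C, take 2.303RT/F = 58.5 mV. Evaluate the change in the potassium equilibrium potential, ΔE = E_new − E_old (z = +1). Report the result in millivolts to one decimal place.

E_old = (58.5/1)·log₁₀(8.12/148) = -73.75 mV
E_new = (58.5/1)·log₁₀(8.12/72.1) = -55.48 mV
ΔE = -55.48 − (-73.75) = 18.27 mV

18.3 mV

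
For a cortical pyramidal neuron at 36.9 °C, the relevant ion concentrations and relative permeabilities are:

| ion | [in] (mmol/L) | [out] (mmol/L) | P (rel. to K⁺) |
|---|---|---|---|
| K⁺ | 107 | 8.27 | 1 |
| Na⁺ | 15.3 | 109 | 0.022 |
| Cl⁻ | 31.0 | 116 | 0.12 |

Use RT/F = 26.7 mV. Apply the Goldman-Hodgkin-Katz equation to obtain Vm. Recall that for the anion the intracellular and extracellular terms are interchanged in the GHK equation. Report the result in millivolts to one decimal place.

-56.9 mV

Vm = 26.7 · ln[(Σ P·[cation]ₒ + Σ P·[anion]ᵢ) / (Σ P·[cation]ᵢ + Σ P·[anion]ₒ)]
Numerator = 1×8.27 + 0.022×109 + 0.12×31.0 = 14.39
Denominator = 1×107 + 0.022×15.3 + 0.12×116 = 121.3
Vm = 26.7 · ln(0.11866) = 26.7 × (-2.1315) = -56.91 mV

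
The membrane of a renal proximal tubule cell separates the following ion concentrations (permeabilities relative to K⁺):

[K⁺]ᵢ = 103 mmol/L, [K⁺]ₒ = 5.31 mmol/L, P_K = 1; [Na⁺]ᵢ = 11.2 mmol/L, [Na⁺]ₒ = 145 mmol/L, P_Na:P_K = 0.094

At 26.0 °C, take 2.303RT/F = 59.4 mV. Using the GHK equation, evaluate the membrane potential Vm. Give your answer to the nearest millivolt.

-44 mV

Vm = 59.4 · log₁₀[(Σ P·[cation]ₒ + Σ P·[anion]ᵢ) / (Σ P·[cation]ᵢ + Σ P·[anion]ₒ)]
Numerator = 1×5.31 + 0.094×145 = 18.94
Denominator = 1×103 + 0.094×11.2 = 104.1
Vm = 59.4 · log₁₀(0.18202) = 59.4 × (-0.7399) = -43.95 mV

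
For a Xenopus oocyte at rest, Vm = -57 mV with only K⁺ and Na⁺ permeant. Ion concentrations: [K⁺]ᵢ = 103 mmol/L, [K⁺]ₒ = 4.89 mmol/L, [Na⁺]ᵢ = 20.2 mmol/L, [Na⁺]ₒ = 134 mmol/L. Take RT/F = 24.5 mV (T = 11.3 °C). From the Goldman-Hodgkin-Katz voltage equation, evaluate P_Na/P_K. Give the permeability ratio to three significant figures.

0.0391

Let α = P_Na/P_K. GHK: Vm = 24.5·ln[(Kₒ + α·Naₒ)/(Kᵢ + α·Naᵢ)].
e^(Vm/24.5) = e^(-57.0/24.5) = 0.097634
So 0.097634·(Kᵢ + α·Naᵢ) = Kₒ + α·Naₒ → α = (0.097634·103.0 − 4.89) / (134.0 − 0.097634·20.2)
α = (10.06 − 4.89) / (134.0 − 1.972) = 5.166/132 = 0.03913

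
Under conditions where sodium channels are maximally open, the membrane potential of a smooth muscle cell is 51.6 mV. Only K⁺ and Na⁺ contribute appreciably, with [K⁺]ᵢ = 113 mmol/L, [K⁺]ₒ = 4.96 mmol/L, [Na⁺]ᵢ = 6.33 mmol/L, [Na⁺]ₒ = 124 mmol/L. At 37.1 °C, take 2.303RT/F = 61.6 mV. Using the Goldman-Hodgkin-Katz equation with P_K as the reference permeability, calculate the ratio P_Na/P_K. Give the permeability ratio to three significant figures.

Let α = P_Na/P_K. GHK: Vm = 61.6·log₁₀[(Kₒ + α·Naₒ)/(Kᵢ + α·Naᵢ)].
10^(Vm/61.6) = 10^(51.6/61.6) = 6.8812
So 6.8812·(Kᵢ + α·Naᵢ) = Kₒ + α·Naₒ → α = (6.8812·113.0 − 4.96) / (124.0 − 6.8812·6.33)
α = (777.6 − 4.96) / (124.0 − 43.56) = 772.6/80.44 = 9.605

9.60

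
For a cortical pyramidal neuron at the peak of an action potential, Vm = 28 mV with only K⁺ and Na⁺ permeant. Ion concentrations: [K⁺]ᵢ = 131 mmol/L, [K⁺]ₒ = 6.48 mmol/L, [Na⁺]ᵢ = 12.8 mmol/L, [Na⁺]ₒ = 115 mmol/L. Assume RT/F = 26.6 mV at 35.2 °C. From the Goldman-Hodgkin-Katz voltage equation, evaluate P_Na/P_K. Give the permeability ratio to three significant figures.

4.71

Let α = P_Na/P_K. GHK: Vm = 26.6·ln[(Kₒ + α·Naₒ)/(Kᵢ + α·Naᵢ)].
e^(Vm/26.6) = e^(28.0/26.6) = 2.8652
So 2.8652·(Kᵢ + α·Naᵢ) = Kₒ + α·Naₒ → α = (2.8652·131.0 − 6.48) / (115.0 − 2.8652·12.8)
α = (375.3 − 6.48) / (115.0 − 36.67) = 368.9/78.33 = 4.709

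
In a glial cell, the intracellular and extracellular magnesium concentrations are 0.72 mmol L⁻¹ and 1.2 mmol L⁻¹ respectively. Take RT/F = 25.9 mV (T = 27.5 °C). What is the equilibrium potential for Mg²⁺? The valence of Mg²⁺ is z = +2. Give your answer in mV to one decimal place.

E = (25.9/z) · ln([Mg²⁺]_out/[Mg²⁺]_in) with z = +2.
= (25.9/2) · ln(1.2/0.72) = 12.95 · ln(1.667)
= 12.95 · (0.5108) = 6.62 mV

6.6 mV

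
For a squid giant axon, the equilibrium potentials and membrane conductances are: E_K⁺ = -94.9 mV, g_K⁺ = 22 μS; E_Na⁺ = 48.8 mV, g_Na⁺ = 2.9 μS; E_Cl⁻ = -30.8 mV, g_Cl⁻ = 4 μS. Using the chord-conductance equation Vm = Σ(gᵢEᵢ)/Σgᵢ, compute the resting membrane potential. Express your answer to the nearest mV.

-72 mV

Σ gᵢEᵢ = 22·(-94.9) + 2.9·(48.8) + 4·(-30.8) = -2069.48
Σ gᵢ = 22 + 2.9 + 4 = 28.9
Vm = -2069.48 / 28.9 = -71.61 mV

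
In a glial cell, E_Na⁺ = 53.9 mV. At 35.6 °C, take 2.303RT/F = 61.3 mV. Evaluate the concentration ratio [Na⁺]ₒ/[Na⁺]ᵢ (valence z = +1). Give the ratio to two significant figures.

7.6

log₁₀([out]/[in]) = E·z/(61.3) = 53.9 × 1 / 61.3 = 0.8793
[out]/[in] = 10^(0.8793) = 7.573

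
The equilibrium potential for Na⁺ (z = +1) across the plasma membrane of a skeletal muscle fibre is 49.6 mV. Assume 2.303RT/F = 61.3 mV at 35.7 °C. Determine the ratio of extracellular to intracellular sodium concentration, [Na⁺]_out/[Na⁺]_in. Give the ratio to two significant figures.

6.4

log₁₀([out]/[in]) = E·z/(61.3) = 49.6 × 1 / 61.3 = 0.8091
[out]/[in] = 10^(0.8091) = 6.444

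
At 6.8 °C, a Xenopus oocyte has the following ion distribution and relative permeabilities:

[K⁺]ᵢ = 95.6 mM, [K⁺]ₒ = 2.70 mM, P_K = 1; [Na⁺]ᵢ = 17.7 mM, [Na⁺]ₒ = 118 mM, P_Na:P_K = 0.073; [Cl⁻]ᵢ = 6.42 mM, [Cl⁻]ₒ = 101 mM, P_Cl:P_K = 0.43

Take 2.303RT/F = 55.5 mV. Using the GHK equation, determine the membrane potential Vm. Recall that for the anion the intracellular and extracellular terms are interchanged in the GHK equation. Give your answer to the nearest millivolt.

Vm = 55.5 · log₁₀[(Σ P·[cation]ₒ + Σ P·[anion]ᵢ) / (Σ P·[cation]ᵢ + Σ P·[anion]ₒ)]
Numerator = 1×2.70 + 0.073×118 + 0.43×6.42 = 14.07
Denominator = 1×95.6 + 0.073×17.7 + 0.43×101 = 140.3
Vm = 55.5 · log₁₀(0.1003) = 55.5 × (-0.9987) = -55.43 mV

-55 mV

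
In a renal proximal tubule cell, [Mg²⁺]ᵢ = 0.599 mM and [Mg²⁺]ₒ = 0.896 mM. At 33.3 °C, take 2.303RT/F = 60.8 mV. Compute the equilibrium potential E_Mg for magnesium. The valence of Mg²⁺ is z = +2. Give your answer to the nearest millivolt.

5 mV

E = (60.8/z) · log₁₀([Mg²⁺]_out/[Mg²⁺]_in) with z = +2.
= (60.8/2) · log₁₀(0.896/0.599) = 30.40 · log₁₀(1.496)
= 30.40 · (0.1749) = 5.32 mV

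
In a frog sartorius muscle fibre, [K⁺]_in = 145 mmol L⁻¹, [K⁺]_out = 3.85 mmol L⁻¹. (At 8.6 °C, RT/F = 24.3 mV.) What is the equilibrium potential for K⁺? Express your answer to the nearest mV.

-88 mV

E = (24.3/z) · ln([K⁺]_out/[K⁺]_in) with z = +1.
= (24.3/1) · ln(3.85/145) = 24.30 · ln(0.02655)
= 24.30 · (-3.6287) = -88.18 mV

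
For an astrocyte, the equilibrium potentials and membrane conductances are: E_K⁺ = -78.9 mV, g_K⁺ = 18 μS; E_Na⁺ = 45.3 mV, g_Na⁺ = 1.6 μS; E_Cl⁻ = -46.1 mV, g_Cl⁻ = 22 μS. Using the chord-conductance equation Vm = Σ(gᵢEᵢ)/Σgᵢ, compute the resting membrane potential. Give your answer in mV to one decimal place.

-56.8 mV

Σ gᵢEᵢ = 18·(-78.9) + 1.6·(45.3) + 22·(-46.1) = -2361.92
Σ gᵢ = 18 + 1.6 + 22 = 41.6
Vm = -2361.92 / 41.6 = -56.78 mV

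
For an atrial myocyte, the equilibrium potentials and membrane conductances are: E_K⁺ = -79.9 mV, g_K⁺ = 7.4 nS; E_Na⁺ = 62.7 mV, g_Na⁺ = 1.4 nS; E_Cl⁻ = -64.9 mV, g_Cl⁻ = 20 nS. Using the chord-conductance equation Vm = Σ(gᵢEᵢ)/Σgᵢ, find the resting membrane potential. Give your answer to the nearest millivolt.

Σ gᵢEᵢ = 7.4·(-79.9) + 1.4·(62.7) + 20·(-64.9) = -1801.48
Σ gᵢ = 7.4 + 1.4 + 20 = 28.8
Vm = -1801.48 / 28.8 = -62.55 mV

-63 mV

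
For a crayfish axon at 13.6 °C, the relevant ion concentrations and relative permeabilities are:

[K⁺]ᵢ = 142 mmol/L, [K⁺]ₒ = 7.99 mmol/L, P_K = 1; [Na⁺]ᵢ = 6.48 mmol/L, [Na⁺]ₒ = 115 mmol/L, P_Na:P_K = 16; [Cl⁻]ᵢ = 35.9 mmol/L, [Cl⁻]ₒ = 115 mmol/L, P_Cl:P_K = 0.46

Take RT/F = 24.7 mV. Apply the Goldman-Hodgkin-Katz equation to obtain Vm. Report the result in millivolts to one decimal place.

45.2 mV

Vm = 24.7 · ln[(Σ P·[cation]ₒ + Σ P·[anion]ᵢ) / (Σ P·[cation]ᵢ + Σ P·[anion]ₒ)]
Numerator = 1×7.99 + 16×115 + 0.46×35.9 = 1865
Denominator = 1×142 + 16×6.48 + 0.46×115 = 298.6
Vm = 24.7 · ln(6.2446) = 24.7 × (1.8317) = 45.24 mV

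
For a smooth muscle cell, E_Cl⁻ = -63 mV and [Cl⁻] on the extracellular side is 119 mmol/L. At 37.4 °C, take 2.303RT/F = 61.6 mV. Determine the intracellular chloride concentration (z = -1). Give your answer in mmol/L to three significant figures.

11.3 mmol/L

Nernst: E = (61.6/-1) · log₁₀([out]/[in]), so log₁₀([out]/[in]) = -63.0 × -1 / 61.6 = 1.0227.
[out]/[in] = 10^(1.0227) = 10.54.
[in] = 119 / 10.54 = 11.29 mmol/L.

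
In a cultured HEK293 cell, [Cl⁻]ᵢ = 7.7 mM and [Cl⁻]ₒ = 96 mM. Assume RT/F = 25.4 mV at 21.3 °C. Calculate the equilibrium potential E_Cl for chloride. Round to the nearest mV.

E = (25.4/z) · ln([Cl⁻]_out/[Cl⁻]_in) with z = -1.
For an anion, dividing by z = -1 reverses the sign.
= (25.4/-1) · ln(96/7.7) = -25.40 · ln(12.47)
= -25.40 · (2.5231) = -64.09 mV

-64 mV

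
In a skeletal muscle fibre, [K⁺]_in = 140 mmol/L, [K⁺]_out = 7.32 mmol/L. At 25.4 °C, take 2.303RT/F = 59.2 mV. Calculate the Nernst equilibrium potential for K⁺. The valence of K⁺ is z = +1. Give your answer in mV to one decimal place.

E = (59.2/z) · log₁₀([K⁺]_out/[K⁺]_in) with z = +1.
= (59.2/1) · log₁₀(7.32/140) = 59.20 · log₁₀(0.05229)
= 59.20 · (-1.2816) = -75.87 mV

-75.9 mV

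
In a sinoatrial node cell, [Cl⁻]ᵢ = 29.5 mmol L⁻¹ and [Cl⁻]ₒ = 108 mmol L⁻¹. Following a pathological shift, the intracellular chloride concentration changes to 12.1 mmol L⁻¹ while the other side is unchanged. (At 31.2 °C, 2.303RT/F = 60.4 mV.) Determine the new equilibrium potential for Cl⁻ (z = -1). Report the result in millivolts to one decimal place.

-57.4 mV

After the shift: [Cl⁻]_out = 108, [Cl⁻]_in = 12.1 mmol L⁻¹.
E_new = (60.4/-1)·log₁₀(108/12.1) = -60.40 · (0.9506) = -57.42 mV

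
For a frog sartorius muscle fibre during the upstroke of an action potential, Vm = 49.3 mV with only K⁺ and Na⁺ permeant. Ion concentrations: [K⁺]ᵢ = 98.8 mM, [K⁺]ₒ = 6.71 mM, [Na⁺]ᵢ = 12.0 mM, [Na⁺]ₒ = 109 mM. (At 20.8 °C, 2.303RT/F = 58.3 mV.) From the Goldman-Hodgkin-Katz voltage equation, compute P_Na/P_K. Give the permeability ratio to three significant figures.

Let α = P_Na/P_K. GHK: Vm = 58.3·log₁₀[(Kₒ + α·Naₒ)/(Kᵢ + α·Naᵢ)].
10^(Vm/58.3) = 10^(49.3/58.3) = 7.0085
So 7.0085·(Kᵢ + α·Naᵢ) = Kₒ + α·Naₒ → α = (7.0085·98.8 − 6.71) / (109.0 − 7.0085·12.0)
α = (692.4 − 6.71) / (109.0 − 84.1) = 685.7/24.9 = 27.54

27.5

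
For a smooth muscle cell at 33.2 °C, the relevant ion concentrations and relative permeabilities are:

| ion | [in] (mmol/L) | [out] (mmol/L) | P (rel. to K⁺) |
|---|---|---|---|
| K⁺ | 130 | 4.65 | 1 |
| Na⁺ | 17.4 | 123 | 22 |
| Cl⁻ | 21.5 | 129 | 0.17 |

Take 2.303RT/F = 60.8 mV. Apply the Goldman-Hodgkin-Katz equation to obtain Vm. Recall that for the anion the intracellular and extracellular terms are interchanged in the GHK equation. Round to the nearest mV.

Vm = 60.8 · log₁₀[(Σ P·[cation]ₒ + Σ P·[anion]ᵢ) / (Σ P·[cation]ᵢ + Σ P·[anion]ₒ)]
Numerator = 1×4.65 + 22×123 + 0.17×21.5 = 2714
Denominator = 1×130 + 22×17.4 + 0.17×129 = 534.7
Vm = 60.8 · log₁₀(5.076) = 60.8 × (0.7055) = 42.90 mV

43 mV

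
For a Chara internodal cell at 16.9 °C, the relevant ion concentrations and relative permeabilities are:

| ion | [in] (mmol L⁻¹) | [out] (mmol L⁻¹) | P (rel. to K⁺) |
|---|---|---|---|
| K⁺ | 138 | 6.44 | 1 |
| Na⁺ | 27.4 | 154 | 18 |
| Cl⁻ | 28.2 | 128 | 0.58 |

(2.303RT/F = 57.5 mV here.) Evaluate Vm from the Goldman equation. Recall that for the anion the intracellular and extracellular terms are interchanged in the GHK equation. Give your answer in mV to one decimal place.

Vm = 57.5 · log₁₀[(Σ P·[cation]ₒ + Σ P·[anion]ᵢ) / (Σ P·[cation]ᵢ + Σ P·[anion]ₒ)]
Numerator = 1×6.44 + 18×154 + 0.58×28.2 = 2795
Denominator = 1×138 + 18×27.4 + 0.58×128 = 705.4
Vm = 57.5 · log₁₀(3.9618) = 57.5 × (0.5979) = 34.38 mV

34.4 mV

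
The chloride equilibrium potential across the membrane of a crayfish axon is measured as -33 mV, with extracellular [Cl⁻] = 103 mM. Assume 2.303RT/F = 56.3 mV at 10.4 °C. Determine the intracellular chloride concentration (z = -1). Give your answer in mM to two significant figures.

Nernst: E = (56.3/-1) · log₁₀([out]/[in]), so log₁₀([out]/[in]) = -33.0 × -1 / 56.3 = 0.5861.
[out]/[in] = 10^(0.5861) = 3.856.
[in] = 103 / 3.856 = 26.71 mM.

27 mM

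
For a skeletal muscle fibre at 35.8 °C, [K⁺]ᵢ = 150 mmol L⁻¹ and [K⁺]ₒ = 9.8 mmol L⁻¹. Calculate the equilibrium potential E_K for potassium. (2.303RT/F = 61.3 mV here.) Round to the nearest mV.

E = (61.3/z) · log₁₀([K⁺]_out/[K⁺]_in) with z = +1.
= (61.3/1) · log₁₀(9.8/150) = 61.30 · log₁₀(0.06533)
= 61.30 · (-1.1849) = -72.63 mV

-73 mV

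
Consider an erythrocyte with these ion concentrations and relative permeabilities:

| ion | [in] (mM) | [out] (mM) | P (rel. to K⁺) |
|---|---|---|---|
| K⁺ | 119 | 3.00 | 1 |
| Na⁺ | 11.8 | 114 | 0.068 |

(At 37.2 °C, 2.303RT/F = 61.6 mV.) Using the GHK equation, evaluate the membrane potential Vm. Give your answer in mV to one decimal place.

Vm = 61.6 · log₁₀[(Σ P·[cation]ₒ + Σ P·[anion]ᵢ) / (Σ P·[cation]ᵢ + Σ P·[anion]ₒ)]
Numerator = 1×3.00 + 0.068×114 = 10.75
Denominator = 1×119 + 0.068×11.8 = 119.8
Vm = 61.6 · log₁₀(0.089748) = 61.6 × (-1.0470) = -64.49 mV

-64.5 mV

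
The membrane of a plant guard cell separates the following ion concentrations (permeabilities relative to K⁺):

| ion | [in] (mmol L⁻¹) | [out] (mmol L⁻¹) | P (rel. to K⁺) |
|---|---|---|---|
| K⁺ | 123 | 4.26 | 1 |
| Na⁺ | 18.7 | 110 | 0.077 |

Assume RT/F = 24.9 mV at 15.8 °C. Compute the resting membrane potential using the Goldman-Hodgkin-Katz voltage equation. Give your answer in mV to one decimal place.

Vm = 24.9 · ln[(Σ P·[cation]ₒ + Σ P·[anion]ᵢ) / (Σ P·[cation]ᵢ + Σ P·[anion]ₒ)]
Numerator = 1×4.26 + 0.077×110 = 12.73
Denominator = 1×123 + 0.077×18.7 = 124.4
Vm = 24.9 · ln(0.1023) = 24.9 × (-2.2799) = -56.77 mV

-56.8 mV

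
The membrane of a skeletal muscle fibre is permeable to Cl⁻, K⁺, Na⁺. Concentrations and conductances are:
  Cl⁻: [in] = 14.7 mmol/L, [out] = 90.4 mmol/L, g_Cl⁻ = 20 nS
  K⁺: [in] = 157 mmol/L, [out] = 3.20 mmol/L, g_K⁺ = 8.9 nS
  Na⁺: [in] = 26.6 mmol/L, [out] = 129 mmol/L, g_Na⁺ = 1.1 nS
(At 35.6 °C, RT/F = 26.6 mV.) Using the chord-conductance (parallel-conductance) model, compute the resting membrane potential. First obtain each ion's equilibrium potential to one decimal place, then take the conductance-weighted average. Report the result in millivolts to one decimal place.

-61.4 mV

E_Cl⁻ = (26.6/-1)·ln(90.4/14.7) = -48.3 mV
E_K⁺ = (26.6/1)·ln(3.20/157) = -103.6 mV
E_Na⁺ = (26.6/1)·ln(129/26.6) = 42.0 mV
Vm = (Σ gᵢEᵢ)/(Σ gᵢ) = (20·-48.3 + 8.9·-103.6 + 1.1·42.0) / (20 + 8.9 + 1.1)
= -1841.84 / 30 = -61.39 mV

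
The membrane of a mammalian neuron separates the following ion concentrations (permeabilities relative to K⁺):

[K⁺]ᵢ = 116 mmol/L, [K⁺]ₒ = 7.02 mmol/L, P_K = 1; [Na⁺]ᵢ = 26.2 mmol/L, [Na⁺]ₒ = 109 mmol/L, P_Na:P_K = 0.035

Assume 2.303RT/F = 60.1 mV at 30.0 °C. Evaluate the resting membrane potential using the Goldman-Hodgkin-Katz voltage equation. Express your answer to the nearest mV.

-62 mV

Vm = 60.1 · log₁₀[(Σ P·[cation]ₒ + Σ P·[anion]ᵢ) / (Σ P·[cation]ᵢ + Σ P·[anion]ₒ)]
Numerator = 1×7.02 + 0.035×109 = 10.84
Denominator = 1×116 + 0.035×26.2 = 116.9
Vm = 60.1 · log₁₀(0.092673) = 60.1 × (-1.0330) = -62.09 mV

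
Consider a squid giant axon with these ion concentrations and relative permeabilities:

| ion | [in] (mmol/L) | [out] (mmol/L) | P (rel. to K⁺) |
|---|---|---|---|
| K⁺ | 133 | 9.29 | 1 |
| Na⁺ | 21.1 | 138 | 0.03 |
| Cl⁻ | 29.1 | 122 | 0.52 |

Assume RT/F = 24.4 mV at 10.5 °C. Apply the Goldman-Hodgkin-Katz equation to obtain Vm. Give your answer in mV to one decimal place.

-47.1 mV

Vm = 24.4 · ln[(Σ P·[cation]ₒ + Σ P·[anion]ᵢ) / (Σ P·[cation]ᵢ + Σ P·[anion]ₒ)]
Numerator = 1×9.29 + 0.03×138 + 0.52×29.1 = 28.56
Denominator = 1×133 + 0.03×21.1 + 0.52×122 = 197.1
Vm = 24.4 · ln(0.14493) = 24.4 × (-1.9315) = -47.13 mV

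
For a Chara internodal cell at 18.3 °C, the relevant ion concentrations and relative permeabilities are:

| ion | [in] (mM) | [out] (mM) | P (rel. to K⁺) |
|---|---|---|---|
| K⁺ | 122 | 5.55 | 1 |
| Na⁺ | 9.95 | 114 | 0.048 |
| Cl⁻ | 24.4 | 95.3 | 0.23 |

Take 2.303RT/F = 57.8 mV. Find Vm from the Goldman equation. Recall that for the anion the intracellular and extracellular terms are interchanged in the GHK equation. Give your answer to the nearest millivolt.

Vm = 57.8 · log₁₀[(Σ P·[cation]ₒ + Σ P·[anion]ᵢ) / (Σ P·[cation]ᵢ + Σ P·[anion]ₒ)]
Numerator = 1×5.55 + 0.048×114 + 0.23×24.4 = 16.63
Denominator = 1×122 + 0.048×9.95 + 0.23×95.3 = 144.4
Vm = 57.8 · log₁₀(0.1152) = 57.8 × (-0.9386) = -54.25 mV

-54 mV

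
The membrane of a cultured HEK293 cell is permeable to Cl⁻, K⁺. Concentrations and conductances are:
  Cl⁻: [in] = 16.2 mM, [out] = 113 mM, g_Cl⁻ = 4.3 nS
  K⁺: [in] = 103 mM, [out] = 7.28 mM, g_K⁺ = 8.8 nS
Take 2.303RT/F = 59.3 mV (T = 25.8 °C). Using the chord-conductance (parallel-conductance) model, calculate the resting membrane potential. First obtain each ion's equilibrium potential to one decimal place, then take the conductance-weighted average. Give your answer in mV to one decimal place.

E_Cl⁻ = (59.3/-1)·log₁₀(113/16.2) = -50.0 mV
E_K⁺ = (59.3/1)·log₁₀(7.28/103) = -68.2 mV
Vm = (Σ gᵢEᵢ)/(Σ gᵢ) = (4.3·-50.0 + 8.8·-68.2) / (4.3 + 8.8)
= -815.16 / 13.1 = -62.23 mV

-62.2 mV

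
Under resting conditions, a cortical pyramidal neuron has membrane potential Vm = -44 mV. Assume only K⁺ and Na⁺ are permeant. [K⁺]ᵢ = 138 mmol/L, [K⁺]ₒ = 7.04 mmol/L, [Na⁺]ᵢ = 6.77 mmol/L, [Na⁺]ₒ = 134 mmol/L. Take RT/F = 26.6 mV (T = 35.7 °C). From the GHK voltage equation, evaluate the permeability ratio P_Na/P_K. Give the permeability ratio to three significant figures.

0.146

Let α = P_Na/P_K. GHK: Vm = 26.6·ln[(Kₒ + α·Naₒ)/(Kᵢ + α·Naᵢ)].
e^(Vm/26.6) = e^(-44.0/26.6) = 0.19126
So 0.19126·(Kᵢ + α·Naᵢ) = Kₒ + α·Naₒ → α = (0.19126·138.0 − 7.04) / (134.0 − 0.19126·6.77)
α = (26.39 − 7.04) / (134.0 − 1.295) = 19.35/132.7 = 0.1458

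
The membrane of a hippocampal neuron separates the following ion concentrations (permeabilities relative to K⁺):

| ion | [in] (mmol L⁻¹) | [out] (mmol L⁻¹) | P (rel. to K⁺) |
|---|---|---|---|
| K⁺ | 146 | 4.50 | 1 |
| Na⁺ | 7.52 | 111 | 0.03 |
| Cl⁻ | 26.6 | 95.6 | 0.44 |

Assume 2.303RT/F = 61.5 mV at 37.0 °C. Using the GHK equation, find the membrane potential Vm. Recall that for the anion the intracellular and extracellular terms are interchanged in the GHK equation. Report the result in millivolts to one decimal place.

-60.5 mV

Vm = 61.5 · log₁₀[(Σ P·[cation]ₒ + Σ P·[anion]ᵢ) / (Σ P·[cation]ᵢ + Σ P·[anion]ₒ)]
Numerator = 1×4.50 + 0.03×111 + 0.44×26.6 = 19.53
Denominator = 1×146 + 0.03×7.52 + 0.44×95.6 = 188.3
Vm = 61.5 · log₁₀(0.10374) = 61.5 × (-0.9840) = -60.52 mV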